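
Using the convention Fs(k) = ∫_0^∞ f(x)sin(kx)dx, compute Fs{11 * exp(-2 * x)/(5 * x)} 11 * atan(k/2)/5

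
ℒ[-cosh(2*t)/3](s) -s/(3*s^2 - 12)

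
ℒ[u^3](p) 6/p^4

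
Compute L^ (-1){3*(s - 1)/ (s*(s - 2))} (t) 3*exp (t)*cosh (t)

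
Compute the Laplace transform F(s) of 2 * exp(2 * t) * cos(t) 2 * (s - 2) /((s - 2) ^2 + 1) 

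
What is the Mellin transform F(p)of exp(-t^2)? gamma(p/2)/2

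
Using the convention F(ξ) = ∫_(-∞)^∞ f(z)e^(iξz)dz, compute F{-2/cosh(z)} -2 * pi/cosh(pi * ξ/2)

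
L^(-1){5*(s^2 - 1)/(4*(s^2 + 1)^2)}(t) 5*t*cos(t)/4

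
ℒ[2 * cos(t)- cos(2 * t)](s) 2 * s/(s^2 + 1)- s/(s^2 + 4)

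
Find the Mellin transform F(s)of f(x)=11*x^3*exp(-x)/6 11*gamma(s + 3)/6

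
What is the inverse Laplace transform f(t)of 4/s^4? 2*t^3/3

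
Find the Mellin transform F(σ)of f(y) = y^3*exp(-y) gamma(σ + 3)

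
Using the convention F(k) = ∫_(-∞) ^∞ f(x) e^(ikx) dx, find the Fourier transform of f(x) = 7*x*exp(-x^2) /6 7*I*sqrt(pi)*k*exp(-k^2/4) /12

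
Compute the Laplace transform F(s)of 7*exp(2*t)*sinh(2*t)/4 7/(2*s*(s - 4))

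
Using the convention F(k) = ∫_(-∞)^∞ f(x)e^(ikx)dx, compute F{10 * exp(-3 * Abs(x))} 60/(k^2 + 9)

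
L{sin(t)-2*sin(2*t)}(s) 1/(s^2 + 1)-4/(s^2 + 4)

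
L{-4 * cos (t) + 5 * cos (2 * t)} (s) 5 * s/ (s^2 + 4) - 4 * s/ (s^2 + 1)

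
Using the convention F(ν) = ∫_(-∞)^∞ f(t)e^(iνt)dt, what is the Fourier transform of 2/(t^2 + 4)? pi*exp(-2*Abs(ν))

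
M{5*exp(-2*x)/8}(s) 5*gamma(s)/(8*2^s)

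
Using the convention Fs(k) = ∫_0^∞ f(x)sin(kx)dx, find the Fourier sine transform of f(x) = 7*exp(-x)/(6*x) 7*atan(k)/6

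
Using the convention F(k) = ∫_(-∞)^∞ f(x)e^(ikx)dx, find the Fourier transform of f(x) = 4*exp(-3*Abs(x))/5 24/(5*(k^2 + 9))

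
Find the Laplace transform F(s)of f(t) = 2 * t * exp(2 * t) 2/(s - 2)^2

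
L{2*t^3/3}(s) 4/s^4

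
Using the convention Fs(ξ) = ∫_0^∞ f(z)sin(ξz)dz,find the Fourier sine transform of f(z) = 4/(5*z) 2*pi/5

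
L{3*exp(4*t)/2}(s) 3/(2*(s - 4))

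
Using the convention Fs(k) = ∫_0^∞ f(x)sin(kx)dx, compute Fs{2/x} pi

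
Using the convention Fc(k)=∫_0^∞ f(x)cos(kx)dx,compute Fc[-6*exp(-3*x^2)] -sqrt(3)*sqrt(pi)*exp(-k^2/12)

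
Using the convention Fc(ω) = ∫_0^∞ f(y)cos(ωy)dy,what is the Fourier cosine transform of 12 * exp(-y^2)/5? 6 * sqrt(pi) * exp(-ω^2/4)/5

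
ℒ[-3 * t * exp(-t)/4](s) -3/(4 * (s + 1)^2)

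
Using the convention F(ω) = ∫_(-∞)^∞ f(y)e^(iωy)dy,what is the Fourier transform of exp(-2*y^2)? sqrt(2)*sqrt(pi)*exp(-ω^2/8)/2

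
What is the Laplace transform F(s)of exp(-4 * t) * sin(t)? 1/((s + 4)^2 + 1)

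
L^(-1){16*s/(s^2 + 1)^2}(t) 8*t*sin(t)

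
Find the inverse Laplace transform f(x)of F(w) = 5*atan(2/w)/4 5*sin(2*x)/(4*x)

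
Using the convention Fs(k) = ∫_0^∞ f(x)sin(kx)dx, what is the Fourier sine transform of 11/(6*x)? 11*pi/12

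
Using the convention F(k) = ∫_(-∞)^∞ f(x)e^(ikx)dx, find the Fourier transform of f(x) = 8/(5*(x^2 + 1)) 8*pi*exp(-Abs(k))/5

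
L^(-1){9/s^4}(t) 3*t^3/2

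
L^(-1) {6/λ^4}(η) η^3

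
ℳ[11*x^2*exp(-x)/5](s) 11*gamma(s + 2)/5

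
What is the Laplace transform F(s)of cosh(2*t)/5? s/(5*(s^2 - 4))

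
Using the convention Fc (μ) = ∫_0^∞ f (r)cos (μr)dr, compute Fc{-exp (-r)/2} -1/ (2 * μ^2 + 2)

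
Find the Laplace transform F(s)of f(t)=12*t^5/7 1440/(7*s^6)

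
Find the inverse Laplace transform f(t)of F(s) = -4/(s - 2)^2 -4*t*exp(2*t)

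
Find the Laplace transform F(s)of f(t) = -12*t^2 -24/s^3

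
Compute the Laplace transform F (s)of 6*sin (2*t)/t 6*atan (2/s)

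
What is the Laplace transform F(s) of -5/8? -5/(8 * s) 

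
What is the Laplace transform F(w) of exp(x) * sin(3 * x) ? 3/((w - 1) ^2 + 9) 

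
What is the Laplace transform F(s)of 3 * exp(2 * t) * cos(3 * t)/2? 3 * (s - 2)/(2 * ((s - 2)^2 + 9))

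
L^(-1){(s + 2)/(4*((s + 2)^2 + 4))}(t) exp(-2*t)*cos(2*t)/4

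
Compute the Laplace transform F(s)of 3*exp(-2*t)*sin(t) 3/((s + 2)^2 + 1)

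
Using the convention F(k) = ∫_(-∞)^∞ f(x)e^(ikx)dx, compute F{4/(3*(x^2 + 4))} 2*pi*exp(-2*Abs(k))/3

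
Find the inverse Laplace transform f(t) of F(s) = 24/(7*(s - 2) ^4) 4*t^3*exp(2*t) /7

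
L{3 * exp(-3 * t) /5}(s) 3/(5 * (s + 3) ) 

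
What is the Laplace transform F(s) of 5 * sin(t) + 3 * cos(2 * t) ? 3 * s/(s^2 + 4) + 5/(s^2 + 1) 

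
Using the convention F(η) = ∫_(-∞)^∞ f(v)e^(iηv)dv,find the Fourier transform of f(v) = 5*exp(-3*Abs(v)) 30/(η^2 + 9)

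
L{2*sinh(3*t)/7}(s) 6/(7*(s^2 - 9))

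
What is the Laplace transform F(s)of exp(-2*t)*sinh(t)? 1/((s + 2)^2 - 1)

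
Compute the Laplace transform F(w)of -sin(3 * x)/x -atan(3/w)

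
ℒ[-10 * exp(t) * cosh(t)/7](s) 10 * (1 - s)/(7 * s * (s - 2))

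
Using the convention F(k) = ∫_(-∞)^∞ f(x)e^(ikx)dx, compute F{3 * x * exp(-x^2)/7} 3 * I * sqrt(pi) * k * exp(-k^2/4)/14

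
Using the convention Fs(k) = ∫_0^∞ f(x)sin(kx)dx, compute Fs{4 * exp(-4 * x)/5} 4 * k/(5 * (k^2 + 16))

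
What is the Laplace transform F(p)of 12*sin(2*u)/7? 24/(7*(p^2 + 4))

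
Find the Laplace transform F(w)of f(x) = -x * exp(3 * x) -1/(w - 3)^2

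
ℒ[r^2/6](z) 1/(3 * z^3) 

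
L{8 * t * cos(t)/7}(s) 8 * (s^2 - 1)/(7 * (s^2+1)^2)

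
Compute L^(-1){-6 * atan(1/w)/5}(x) -6 * sin(x)/(5 * x)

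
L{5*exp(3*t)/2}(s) 5/(2*(s - 3))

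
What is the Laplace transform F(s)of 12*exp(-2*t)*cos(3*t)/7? 12*(s + 2)/(7*((s + 2)^2 + 9))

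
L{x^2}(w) 2/w^3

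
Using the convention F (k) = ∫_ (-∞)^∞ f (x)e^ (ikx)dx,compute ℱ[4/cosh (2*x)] 2*pi/cosh (pi*k/4)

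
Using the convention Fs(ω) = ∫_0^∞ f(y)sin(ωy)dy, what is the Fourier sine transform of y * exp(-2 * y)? 4 * ω/(ω^2 + 4)^2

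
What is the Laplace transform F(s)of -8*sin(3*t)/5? -24/(5*s^2 + 45)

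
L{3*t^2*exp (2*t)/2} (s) 3/ (s - 2)^3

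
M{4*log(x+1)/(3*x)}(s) -4*pi*csc(pi*s)/(3*s - 3)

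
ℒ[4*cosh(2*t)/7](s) 4*s/(7*(s^2 - 4))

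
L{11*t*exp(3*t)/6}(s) 11/(6*(s - 3)^2)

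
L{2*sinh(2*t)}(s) 4/(s^2 - 4)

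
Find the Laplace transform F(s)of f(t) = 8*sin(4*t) 32/(s^2 + 16)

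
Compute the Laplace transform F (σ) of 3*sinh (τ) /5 3/ (5*(σ^2 - 1) ) 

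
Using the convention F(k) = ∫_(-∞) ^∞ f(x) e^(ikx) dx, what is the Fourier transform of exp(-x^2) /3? sqrt(pi)*exp(-k^2/4) /3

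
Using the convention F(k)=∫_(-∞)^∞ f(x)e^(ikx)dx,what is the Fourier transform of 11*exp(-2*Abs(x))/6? 22/(3*(k^2 + 4))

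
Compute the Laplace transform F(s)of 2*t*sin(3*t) 12*s/(s^2 + 9)^2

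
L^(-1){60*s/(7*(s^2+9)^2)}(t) 10*t*sin(3*t)/7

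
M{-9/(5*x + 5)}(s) -9*pi*csc(pi*s)/5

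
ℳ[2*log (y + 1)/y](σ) -2*pi*csc (pi*σ)/ (σ - 1)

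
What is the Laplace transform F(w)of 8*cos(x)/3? 8*w/(3*(w^2 + 1))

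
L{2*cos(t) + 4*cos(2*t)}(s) 2*s/(s^2 + 1) + 4*s/(s^2 + 4)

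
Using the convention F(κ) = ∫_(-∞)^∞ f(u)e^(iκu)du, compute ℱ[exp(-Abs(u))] 2/(κ^2+1)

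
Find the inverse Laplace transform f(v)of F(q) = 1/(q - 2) exp(2 * v)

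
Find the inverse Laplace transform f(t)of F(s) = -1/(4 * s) -1/4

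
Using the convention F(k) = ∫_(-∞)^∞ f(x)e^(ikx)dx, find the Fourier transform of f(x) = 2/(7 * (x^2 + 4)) pi * exp(-2 * Abs(k))/7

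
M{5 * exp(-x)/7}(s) 5 * gamma(s)/7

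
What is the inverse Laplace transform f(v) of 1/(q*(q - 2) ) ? exp(v)*sinh(v) 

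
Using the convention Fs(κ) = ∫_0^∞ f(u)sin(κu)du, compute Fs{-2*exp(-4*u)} -2*κ/(κ^2+16)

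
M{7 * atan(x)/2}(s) -7 * pi * sec(pi * s/2)/(4 * s)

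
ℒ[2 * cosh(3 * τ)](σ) 2 * σ/(σ^2-9)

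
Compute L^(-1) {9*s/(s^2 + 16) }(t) 9*cos(4*t) 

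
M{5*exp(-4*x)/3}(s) 5*gamma(s)/(3*4^s)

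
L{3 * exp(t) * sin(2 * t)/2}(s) 3/((s - 1)^2 + 4)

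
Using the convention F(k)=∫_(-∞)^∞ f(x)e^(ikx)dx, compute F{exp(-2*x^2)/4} sqrt(2)*sqrt(pi)*exp(-k^2/8)/8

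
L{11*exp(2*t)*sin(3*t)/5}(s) 33/(5*((s - 2)^2 + 9))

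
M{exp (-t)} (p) gamma (p)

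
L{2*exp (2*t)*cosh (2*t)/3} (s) 2*(s - 2)/ (3*s*(s - 4))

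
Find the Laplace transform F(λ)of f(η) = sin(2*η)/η atan(2/λ)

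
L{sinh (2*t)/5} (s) 2/ (5*(s^2-4))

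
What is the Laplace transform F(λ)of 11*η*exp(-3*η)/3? 11/(3*(λ + 3)^2)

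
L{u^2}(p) 2/p^3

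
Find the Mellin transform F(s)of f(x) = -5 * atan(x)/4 5 * pi * sec(pi * s/2)/(8 * s)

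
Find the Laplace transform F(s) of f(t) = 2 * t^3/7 12/(7 * s^4) 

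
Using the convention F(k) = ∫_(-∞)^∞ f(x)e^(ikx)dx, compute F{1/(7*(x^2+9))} pi*exp(-3*Abs(k))/21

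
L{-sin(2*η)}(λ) -2/(λ^2 + 4)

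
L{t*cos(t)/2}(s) (s^2 - 1)/(2*(s^2+1)^2)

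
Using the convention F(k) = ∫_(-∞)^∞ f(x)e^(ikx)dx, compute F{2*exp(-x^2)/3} 2*sqrt(pi)*exp(-k^2/4)/3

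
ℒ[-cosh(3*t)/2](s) -s/(2*s^2 - 18)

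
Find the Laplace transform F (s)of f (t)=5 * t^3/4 15/ (2 * s^4)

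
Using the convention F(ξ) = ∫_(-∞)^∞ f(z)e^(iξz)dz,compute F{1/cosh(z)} pi/cosh(pi*ξ/2)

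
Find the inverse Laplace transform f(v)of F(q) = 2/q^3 v^2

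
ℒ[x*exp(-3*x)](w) (w+3)^(-2)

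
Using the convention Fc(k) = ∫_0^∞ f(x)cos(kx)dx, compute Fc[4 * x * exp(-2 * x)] 4 * (4 - k^2)/(k^2 + 4)^2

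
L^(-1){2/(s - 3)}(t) 2 * exp(3 * t)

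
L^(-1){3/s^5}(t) t^4/8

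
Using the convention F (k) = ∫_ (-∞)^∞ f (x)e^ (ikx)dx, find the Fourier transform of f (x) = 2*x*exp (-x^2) I*sqrt (pi)*k*exp (-k^2/4)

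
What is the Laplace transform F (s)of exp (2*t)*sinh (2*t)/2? 1/ (s*(s - 4))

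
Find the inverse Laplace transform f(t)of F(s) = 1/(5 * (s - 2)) exp(2 * t)/5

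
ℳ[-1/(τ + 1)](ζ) -pi*csc(pi*ζ)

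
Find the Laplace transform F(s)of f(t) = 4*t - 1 4/s^2 - 1/s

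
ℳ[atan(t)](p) -pi*sec(pi*p/2)/(2*p)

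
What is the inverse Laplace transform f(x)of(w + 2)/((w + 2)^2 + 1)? exp(-2 * x) * cos(x)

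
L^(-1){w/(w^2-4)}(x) cosh(2*x)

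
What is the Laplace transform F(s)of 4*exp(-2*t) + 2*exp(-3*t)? 4/(s + 2) + 2/(s + 3)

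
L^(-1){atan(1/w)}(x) sin(x)/x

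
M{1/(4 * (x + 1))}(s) pi * csc(pi * s)/4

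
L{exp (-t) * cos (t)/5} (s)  (s + 1)/ (5 * ( (s + 1)^2 + 1))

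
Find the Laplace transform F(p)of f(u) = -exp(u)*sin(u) -1/((p - 1)^2 + 1)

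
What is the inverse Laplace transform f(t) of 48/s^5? 2*t^4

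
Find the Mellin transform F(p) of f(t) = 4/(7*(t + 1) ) 4*pi*csc(pi*p) /7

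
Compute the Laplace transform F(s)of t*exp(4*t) (s - 4)^(-2)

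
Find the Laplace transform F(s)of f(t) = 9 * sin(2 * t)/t 9 * atan(2/s)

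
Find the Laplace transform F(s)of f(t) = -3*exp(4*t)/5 -3/(5*s - 20)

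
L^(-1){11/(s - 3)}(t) 11*exp(3*t)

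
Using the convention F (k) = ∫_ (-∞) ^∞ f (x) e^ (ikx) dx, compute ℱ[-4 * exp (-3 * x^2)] -4 * sqrt (3) * sqrt (pi) * exp (-k^2/12) /3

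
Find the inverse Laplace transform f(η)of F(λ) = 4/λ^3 2 * η^2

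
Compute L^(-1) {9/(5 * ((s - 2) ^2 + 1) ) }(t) 9 * exp(2 * t) * sin(t) /5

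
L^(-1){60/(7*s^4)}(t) 10*t^3/7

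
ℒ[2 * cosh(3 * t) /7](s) 2 * s/(7 * (s^2 - 9) ) 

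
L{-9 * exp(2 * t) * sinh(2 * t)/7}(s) -18/(7 * s * (s - 4))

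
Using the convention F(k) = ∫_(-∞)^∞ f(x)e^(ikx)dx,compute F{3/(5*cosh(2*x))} 3*pi/(10*cosh(pi*k/4))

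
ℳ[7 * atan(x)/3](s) -7 * pi * sec(pi * s/2)/(6 * s)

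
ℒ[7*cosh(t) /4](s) 7*s/(4*(s^2 - 1) ) 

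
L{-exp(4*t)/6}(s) -1/(6*s - 24)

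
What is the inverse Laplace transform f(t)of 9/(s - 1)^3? 9 * t^2 * exp(t)/2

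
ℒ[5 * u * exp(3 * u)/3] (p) 5/(3 * (p - 3)^2)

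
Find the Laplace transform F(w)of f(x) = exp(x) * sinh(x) 1/(w * (w - 2))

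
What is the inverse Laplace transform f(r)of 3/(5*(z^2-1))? 3*sinh(r)/5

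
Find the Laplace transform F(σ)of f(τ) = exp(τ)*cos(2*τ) (σ - 1)/((σ - 1)^2 + 4)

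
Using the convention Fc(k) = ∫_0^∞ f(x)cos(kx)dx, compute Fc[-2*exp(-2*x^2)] -sqrt(2)*sqrt(pi)*exp(-k^2/8)/2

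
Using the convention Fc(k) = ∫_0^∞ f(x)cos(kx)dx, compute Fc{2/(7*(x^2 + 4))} pi*exp(-2*k)/14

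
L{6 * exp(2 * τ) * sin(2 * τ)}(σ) 12/((σ - 2)^2 + 4)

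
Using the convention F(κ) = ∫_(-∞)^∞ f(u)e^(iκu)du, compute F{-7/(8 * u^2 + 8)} -7 * pi * exp(-Abs(κ))/8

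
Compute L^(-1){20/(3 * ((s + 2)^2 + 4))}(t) 10 * exp(-2 * t) * sin(2 * t)/3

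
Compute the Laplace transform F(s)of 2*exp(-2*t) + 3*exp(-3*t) 3/(s + 3) + 2/(s + 2)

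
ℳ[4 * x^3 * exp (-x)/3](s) 4 * gamma (s + 3)/3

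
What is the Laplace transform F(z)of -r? -1/z^2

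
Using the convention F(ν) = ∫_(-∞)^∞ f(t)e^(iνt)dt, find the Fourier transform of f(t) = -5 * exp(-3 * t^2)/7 -5 * sqrt(3) * sqrt(pi) * exp(-ν^2/12)/21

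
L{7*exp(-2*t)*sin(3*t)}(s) 21/((s + 2)^2 + 9)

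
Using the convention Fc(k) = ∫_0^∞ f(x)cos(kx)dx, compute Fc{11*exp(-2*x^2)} 11*sqrt(2)*sqrt(pi)*exp(-k^2/8)/4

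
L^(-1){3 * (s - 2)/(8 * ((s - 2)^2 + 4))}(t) 3 * exp(2 * t) * cos(2 * t)/8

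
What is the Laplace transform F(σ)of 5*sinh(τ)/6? 5/(6*(σ^2-1))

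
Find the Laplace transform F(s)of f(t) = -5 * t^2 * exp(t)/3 -10/(3 * (s - 1)^3)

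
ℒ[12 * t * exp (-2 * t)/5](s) 12/ (5 * (s + 2)^2)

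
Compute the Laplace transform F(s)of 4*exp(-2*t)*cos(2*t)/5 4*(s + 2)/(5*((s + 2)^2 + 4))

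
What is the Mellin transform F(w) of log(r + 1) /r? -pi*csc(pi*w) /(w - 1) 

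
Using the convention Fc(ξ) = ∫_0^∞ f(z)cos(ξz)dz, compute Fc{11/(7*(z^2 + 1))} 11*pi*exp(-ξ)/14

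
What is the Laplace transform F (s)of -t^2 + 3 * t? 3/s^2 - 2/s^3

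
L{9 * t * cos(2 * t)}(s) 9 * (s^2 - 4)/(s^2 + 4)^2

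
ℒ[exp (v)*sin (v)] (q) 1/ ( (q - 1)^2 + 1)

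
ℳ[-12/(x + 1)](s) -12*pi*csc(pi*s)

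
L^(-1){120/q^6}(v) v^5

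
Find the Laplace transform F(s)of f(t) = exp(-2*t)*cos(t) (s + 2)/((s + 2)^2 + 1)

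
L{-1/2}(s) -1/(2 * s)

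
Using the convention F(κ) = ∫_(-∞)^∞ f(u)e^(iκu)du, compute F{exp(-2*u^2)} sqrt(2)*sqrt(pi)*exp(-κ^2/8)/2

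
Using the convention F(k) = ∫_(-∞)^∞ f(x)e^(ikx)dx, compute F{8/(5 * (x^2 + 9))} 8 * pi * exp(-3 * Abs(k))/15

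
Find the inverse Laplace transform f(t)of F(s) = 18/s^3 9 * t^2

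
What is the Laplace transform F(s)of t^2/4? 1/(2*s^3)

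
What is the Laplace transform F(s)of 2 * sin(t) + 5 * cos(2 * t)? 2/(s^2 + 1) + 5 * s/(s^2 + 4)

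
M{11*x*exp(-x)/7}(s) 11*gamma(s+1)/7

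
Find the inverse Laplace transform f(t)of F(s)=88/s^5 11 * t^4/3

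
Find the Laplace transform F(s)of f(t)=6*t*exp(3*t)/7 6/(7*(s - 3)^2)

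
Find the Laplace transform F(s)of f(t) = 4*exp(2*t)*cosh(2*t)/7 4*(s - 2)/(7*s*(s - 4))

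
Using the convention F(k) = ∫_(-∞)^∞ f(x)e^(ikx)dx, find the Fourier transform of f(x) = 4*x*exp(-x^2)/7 2*I*sqrt(pi)*k*exp(-k^2/4)/7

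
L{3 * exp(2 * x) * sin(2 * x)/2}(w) 3/((w - 2)^2 + 4)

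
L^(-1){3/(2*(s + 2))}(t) 3*exp(-2*t)/2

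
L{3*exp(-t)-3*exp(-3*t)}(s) 3/(s + 1)-3/(s + 3)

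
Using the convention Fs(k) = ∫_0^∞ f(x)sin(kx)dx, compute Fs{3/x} 3*pi/2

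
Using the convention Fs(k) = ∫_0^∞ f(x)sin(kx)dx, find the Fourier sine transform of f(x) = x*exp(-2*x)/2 2*k/(k^2 + 4)^2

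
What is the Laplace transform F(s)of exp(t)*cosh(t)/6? (s - 1)/(6*s*(s - 2))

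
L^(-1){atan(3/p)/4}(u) sin(3 * u)/(4 * u)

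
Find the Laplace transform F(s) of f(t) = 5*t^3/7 30/(7*s^4) 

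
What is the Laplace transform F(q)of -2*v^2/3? -4/(3*q^3)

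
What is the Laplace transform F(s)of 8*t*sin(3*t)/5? 48*s/(5*(s^2 + 9)^2)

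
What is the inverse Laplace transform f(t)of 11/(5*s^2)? 11*t/5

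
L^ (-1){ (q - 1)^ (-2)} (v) v*exp (v)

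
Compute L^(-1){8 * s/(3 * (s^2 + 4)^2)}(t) 2 * t * sin(2 * t)/3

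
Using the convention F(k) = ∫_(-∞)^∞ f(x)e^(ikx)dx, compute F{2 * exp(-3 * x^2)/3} 2 * sqrt(3) * sqrt(pi) * exp(-k^2/12)/9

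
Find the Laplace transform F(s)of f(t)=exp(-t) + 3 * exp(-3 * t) 3/(s + 3) + 1/(s + 1)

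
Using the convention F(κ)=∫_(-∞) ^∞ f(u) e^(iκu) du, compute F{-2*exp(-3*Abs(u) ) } -12/(κ^2 + 9) 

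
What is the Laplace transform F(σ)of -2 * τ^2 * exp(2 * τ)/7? -4/(7 * (σ - 2)^3)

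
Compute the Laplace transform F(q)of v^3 6/q^4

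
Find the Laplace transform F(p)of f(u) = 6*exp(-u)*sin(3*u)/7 18/(7*((p+1)^2+9))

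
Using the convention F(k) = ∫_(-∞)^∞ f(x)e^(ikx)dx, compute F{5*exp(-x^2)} 5*sqrt(pi)*exp(-k^2/4)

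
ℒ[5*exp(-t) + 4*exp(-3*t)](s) 4/(s + 3) + 5/(s + 1)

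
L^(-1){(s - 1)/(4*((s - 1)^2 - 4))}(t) exp(t)*cosh(2*t)/4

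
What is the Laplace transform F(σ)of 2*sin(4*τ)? 8/(σ^2 + 16)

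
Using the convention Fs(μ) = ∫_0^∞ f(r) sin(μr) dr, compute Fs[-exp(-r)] -μ/(μ^2+1) 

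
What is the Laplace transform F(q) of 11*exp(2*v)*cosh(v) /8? 11*(q - 2) /(8*((q - 2) ^2 - 1) ) 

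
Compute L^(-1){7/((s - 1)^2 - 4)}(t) 7 * exp(t) * sinh(2 * t)/2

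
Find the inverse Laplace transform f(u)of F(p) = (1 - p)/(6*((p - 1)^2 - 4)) -exp(u)*cosh(2*u)/6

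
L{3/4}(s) 3/(4*s)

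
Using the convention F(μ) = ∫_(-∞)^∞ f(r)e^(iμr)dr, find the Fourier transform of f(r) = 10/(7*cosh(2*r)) 5*pi/(7*cosh(pi*μ/4))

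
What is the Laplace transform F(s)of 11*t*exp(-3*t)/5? 11/(5*(s + 3)^2)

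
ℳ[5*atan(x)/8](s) -5*pi*sec(pi*s/2)/(16*s)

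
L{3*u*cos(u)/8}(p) 3*(p^2 - 1)/(8*(p^2 + 1)^2)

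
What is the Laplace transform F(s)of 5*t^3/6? 5/s^4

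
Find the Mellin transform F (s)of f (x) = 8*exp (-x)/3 8*gamma (s)/3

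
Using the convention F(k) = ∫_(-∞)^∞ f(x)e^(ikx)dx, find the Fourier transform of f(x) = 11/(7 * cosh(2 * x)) 11 * pi/(14 * cosh(pi * k/4))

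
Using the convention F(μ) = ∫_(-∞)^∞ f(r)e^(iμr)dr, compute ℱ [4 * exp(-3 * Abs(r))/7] 24/(7 * (μ^2 + 9))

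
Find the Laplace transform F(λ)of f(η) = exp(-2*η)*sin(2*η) 2/((λ+2)^2+4)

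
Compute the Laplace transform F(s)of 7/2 7/(2 * s)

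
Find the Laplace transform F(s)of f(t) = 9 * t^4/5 216/(5 * s^5)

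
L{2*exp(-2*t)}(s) 2/(s + 2)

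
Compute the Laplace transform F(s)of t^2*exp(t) 2/(s - 1)^3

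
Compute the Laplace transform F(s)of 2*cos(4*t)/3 2*s/(3*(s^2 + 16))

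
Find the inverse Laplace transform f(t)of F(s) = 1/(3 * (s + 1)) exp(-t)/3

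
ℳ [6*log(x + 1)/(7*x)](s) -6*pi*csc(pi*s)/(7*s - 7)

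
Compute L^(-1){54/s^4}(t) 9*t^3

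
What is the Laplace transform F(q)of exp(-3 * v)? 1/(q + 3)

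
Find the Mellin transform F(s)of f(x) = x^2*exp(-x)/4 gamma(s + 2)/4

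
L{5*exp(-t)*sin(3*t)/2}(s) 15/(2*((s + 1)^2 + 9))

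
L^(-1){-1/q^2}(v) -v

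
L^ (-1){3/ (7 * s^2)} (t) 3 * t/7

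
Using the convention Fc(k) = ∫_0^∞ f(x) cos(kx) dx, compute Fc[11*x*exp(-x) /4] 11*(1 - k^2) /(4*(k^2 + 1) ^2) 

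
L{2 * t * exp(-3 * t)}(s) 2/(s + 3)^2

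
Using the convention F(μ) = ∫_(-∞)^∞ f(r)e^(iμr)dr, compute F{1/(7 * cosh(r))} pi/(7 * cosh(pi * μ/2))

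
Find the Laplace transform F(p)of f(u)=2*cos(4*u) 2*p/(p^2+16)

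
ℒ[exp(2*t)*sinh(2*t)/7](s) 2/(7*s*(s - 4))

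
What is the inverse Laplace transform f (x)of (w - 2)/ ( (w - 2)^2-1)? exp (2*x)*cosh (x)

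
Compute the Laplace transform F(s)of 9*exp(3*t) 9/(s - 3)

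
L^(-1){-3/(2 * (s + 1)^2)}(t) -3 * t * exp(-t)/2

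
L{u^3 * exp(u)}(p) 6/(p - 1)^4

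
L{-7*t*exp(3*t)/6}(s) -7/(6*(s - 3)^2)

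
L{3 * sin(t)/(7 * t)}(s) 3 * atan(1/s)/7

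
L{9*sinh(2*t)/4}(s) 9/(2*(s^2 - 4))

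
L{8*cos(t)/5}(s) 8*s/(5*(s^2+1))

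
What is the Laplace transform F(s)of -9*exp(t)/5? -9/(5*s - 5)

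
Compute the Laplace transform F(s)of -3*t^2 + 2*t 2/s^2-6/s^3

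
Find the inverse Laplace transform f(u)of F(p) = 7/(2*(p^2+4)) 7*sin(2*u)/4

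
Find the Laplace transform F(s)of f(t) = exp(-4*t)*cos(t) (s + 4)/((s + 4)^2 + 1)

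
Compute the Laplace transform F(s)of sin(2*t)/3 2/(3*(s^2 + 4))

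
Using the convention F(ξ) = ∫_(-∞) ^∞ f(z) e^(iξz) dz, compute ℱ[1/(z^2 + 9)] pi*exp(-3*Abs(ξ) ) /3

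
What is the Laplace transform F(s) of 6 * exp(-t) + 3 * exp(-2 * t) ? 6/(s + 1) + 3/(s + 2) 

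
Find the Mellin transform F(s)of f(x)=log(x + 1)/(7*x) -pi*csc(pi*s)/(7*s - 7)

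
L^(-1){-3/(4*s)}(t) -3/4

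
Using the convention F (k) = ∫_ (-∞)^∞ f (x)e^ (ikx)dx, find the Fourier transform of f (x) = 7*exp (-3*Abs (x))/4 21/ (2*(k^2 + 9))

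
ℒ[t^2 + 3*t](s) 2/s^3 + 3/s^2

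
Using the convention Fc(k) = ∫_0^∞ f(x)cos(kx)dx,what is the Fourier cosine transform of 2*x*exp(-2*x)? 2*(4 - k^2)/(k^2+4)^2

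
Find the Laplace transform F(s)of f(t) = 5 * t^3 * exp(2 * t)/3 10/(s - 2)^4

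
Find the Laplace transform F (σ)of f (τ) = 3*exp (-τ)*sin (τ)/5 3/ (5*( (σ+1)^2+1))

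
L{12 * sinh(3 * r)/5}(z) 36/(5 * (z^2 - 9))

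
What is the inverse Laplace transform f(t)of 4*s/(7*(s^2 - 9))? 4*cosh(3*t)/7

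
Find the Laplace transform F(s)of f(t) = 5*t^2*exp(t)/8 5/(4*(s - 1)^3)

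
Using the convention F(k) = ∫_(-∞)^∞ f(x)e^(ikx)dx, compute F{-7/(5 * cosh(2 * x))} -7 * pi/(10 * cosh(pi * k/4))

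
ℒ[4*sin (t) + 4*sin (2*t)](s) 4/ (s^2 + 1) + 8/ (s^2 + 4)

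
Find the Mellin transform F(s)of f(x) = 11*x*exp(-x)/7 11*gamma(s + 1)/7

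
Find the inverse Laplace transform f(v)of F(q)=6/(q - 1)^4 v^3*exp(v)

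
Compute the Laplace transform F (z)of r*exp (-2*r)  (z + 2)^ (-2)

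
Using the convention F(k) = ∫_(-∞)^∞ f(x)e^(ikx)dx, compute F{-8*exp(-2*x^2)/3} -4*sqrt(2)*sqrt(pi)*exp(-k^2/8)/3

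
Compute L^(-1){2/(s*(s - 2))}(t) 2*exp(t)*sinh(t)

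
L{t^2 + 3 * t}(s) 3/s^2 + 2/s^3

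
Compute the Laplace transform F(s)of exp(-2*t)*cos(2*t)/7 (s+2)/(7*((s+2)^2+4))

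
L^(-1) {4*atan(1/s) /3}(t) 4*sin(t) /(3*t) 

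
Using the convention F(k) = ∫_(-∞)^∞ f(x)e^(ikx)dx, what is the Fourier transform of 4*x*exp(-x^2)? 2*I*sqrt(pi)*k*exp(-k^2/4)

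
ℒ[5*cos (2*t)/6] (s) 5*s/ (6*(s^2 + 4))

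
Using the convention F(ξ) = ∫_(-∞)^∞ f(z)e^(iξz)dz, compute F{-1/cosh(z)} -pi/cosh(pi * ξ/2)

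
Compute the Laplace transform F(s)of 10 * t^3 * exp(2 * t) 60/(s - 2)^4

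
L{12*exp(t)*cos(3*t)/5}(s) 12*(s - 1)/(5*((s - 1)^2 + 9))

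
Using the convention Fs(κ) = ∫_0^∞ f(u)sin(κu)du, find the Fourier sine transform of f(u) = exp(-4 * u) κ/(κ^2 + 16)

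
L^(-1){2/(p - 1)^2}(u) 2*u*exp(u)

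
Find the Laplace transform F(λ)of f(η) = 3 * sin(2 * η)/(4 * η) 3 * atan(2/λ)/4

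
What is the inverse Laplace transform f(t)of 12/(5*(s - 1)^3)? 6*t^2*exp(t)/5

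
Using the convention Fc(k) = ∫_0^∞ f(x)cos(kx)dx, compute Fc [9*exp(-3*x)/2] 27/(2*(k^2 + 9))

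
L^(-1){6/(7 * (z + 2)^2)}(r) 6 * r * exp(-2 * r)/7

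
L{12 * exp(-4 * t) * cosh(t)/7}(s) 12 * (s + 4)/(7 * ((s + 4)^2 - 1))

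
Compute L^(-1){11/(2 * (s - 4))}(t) 11 * exp(4 * t)/2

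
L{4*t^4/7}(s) 96/(7*s^5)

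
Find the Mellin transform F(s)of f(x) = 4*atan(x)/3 -2*pi*sec(pi*s/2)/(3*s)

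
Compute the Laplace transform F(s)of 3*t 3/s^2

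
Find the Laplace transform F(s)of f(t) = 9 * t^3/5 54/(5 * s^4)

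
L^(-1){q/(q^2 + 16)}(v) cos(4 * v)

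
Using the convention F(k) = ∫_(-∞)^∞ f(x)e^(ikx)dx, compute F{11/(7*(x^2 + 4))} 11*pi*exp(-2*Abs(k))/14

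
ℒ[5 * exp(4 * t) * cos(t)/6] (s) 5 * (s - 4)/(6 * ((s - 4)^2 + 1))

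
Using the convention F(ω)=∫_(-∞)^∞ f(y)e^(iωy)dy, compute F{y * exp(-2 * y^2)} sqrt(2) * I * sqrt(pi) * ω * exp(-ω^2/8)/8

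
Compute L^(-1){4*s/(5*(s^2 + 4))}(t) 4*cos(2*t)/5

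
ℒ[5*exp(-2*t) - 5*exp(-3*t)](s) 5/(s + 2) - 5/(s + 3)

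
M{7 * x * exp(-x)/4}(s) 7 * gamma(s+1)/4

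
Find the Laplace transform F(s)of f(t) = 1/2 1/(2 * s)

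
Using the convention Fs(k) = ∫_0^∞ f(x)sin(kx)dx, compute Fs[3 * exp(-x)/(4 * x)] 3 * atan(k)/4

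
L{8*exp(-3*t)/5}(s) 8/(5*(s + 3))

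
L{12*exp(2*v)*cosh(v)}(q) 12*(q - 2)/((q - 2)^2 - 1)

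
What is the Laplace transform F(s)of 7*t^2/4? 7/(2*s^3)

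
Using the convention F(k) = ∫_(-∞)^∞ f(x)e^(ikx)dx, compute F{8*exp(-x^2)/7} 8*sqrt(pi)*exp(-k^2/4)/7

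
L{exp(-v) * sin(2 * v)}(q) 2/((q + 1)^2 + 4)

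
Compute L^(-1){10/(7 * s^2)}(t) 10 * t/7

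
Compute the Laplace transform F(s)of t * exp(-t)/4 1/(4 * (s+1)^2)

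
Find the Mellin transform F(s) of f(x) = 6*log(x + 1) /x -6*pi*csc(pi*s) /(s - 1) 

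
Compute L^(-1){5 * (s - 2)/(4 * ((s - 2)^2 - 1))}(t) 5 * exp(2 * t) * cosh(t)/4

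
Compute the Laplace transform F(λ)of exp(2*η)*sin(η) 1/((λ - 2)^2+1)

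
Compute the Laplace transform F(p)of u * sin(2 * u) 4 * p/(p^2+4)^2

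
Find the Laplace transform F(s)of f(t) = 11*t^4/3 88/s^5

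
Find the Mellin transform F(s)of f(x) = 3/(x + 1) 3 * pi * csc(pi * s)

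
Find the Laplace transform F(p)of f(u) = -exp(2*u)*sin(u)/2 -1/(2*(p - 2)^2+2)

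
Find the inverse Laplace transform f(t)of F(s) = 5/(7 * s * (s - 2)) 5 * exp(t) * sinh(t)/7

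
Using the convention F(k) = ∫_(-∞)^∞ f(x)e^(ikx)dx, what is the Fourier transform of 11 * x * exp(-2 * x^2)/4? 11 * sqrt(2) * I * sqrt(pi) * k * exp(-k^2/8)/32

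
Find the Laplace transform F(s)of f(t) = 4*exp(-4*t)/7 4/(7*(s + 4))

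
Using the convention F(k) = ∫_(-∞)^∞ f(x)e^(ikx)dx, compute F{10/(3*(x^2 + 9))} 10*pi*exp(-3*Abs(k))/9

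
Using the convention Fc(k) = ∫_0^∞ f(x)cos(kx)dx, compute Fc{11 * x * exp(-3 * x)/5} 11 * (9 - k^2)/(5 * (k^2+9)^2)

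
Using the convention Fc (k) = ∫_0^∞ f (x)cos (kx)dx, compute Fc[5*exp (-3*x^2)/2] 5*sqrt (3)*sqrt (pi)*exp (-k^2/12)/12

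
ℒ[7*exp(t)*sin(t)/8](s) 7/(8*((s - 1)^2 + 1))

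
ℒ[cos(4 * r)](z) z/(z^2 + 16)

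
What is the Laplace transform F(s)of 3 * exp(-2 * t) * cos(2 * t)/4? 3 * (s + 2)/(4 * ((s + 2)^2 + 4))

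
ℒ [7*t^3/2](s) 21/s^4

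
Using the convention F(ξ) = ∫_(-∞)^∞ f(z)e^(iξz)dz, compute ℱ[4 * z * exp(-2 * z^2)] sqrt(2) * I * sqrt(pi) * ξ * exp(-ξ^2/8)/2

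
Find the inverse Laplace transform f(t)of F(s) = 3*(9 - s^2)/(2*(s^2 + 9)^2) -3*t*cos(3*t)/2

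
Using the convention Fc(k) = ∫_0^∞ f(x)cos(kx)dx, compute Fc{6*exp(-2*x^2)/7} 3*sqrt(2)*sqrt(pi)*exp(-k^2/8)/14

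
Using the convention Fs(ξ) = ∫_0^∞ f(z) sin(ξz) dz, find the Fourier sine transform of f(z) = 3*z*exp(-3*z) 18*ξ/(ξ^2 + 9) ^2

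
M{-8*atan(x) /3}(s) 4*pi*sec(pi*s/2) /(3*s) 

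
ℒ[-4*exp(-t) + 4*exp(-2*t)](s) 4/(s + 2) - 4/(s + 1)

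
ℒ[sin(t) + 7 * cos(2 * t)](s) 7 * s/(s^2 + 4) + 1/(s^2 + 1)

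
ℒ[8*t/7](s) 8/(7*s^2)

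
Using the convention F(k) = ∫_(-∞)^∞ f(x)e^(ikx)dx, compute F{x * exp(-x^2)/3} I * sqrt(pi) * k * exp(-k^2/4)/6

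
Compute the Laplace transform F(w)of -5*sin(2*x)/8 -5/(4*w^2+16)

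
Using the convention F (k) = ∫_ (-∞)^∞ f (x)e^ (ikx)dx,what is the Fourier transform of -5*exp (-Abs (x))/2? -5/ (k^2 + 1)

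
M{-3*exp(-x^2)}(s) -3*gamma(s/2)/2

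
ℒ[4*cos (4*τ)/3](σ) 4*σ/ (3*(σ^2 + 16))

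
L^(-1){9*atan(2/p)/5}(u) 9*sin(2*u)/(5*u)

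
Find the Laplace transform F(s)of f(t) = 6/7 6/(7*s)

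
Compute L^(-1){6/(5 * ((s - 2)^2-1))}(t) 6 * exp(2 * t) * sinh(t)/5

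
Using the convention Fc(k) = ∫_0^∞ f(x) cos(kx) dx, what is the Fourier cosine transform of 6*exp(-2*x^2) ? 3*sqrt(2)*sqrt(pi)*exp(-k^2/8) /2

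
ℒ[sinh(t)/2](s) 1/(2 * (s^2 - 1))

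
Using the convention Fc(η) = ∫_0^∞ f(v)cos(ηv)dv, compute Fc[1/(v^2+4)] pi*exp(-2*η)/4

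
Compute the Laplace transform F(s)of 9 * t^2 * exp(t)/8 9/(4 * (s - 1)^3)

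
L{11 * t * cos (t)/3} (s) 11 * (s^2 - 1)/ (3 * (s^2 + 1)^2)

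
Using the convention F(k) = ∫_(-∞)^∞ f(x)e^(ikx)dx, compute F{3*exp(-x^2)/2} 3*sqrt(pi)*exp(-k^2/4)/2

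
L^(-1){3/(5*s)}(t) 3/5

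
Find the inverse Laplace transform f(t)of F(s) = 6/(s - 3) 6*exp(3*t)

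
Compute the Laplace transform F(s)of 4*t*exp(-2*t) 4/(s+2)^2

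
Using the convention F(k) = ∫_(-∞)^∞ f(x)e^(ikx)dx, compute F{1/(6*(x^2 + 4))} pi*exp(-2*Abs(k))/12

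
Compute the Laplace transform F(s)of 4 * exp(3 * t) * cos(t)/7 4 * (s - 3)/(7 * ((s - 3)^2 + 1))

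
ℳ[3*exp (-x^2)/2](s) 3*gamma (s/2)/4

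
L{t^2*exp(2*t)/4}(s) 1/(2*(s - 2)^3)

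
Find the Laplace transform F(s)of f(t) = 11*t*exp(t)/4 11/(4*(s - 1)^2)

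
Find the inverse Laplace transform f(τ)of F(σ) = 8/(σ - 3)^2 8*τ*exp(3*τ)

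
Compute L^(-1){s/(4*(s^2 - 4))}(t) cosh(2*t)/4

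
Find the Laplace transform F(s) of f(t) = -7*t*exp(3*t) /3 -7/(3*(s - 3) ^2) 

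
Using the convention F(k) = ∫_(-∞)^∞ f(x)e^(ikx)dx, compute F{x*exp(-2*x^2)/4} sqrt(2)*I*sqrt(pi)*k*exp(-k^2/8)/32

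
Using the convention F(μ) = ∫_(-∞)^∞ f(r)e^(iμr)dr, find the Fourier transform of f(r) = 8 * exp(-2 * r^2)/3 4 * sqrt(2) * sqrt(pi) * exp(-μ^2/8)/3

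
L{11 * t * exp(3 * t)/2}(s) 11/(2 * (s - 3)^2)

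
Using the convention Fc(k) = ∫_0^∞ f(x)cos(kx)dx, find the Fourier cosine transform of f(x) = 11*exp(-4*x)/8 11/(2*(k^2 + 16))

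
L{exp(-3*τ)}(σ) 1/(σ + 3)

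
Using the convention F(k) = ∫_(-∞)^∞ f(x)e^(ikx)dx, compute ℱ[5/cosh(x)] 5*pi/cosh(pi*k/2)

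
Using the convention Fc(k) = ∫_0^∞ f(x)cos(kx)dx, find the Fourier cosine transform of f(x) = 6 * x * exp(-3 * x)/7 6 * (9 - k^2)/(7 * (k^2 + 9)^2)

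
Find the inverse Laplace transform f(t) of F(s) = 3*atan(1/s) 3*sin(t) /t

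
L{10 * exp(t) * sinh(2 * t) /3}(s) 20/(3 * ((s - 1) ^2 - 4) ) 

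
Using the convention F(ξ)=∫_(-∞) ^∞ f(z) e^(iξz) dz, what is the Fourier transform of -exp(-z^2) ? -sqrt(pi)*exp(-ξ^2/4) 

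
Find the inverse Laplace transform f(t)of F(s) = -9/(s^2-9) -3*sinh(3*t)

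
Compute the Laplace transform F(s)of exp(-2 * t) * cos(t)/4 (s + 2)/(4 * ((s + 2)^2 + 1))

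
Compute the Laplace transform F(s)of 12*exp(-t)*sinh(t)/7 12/(7*s*(s + 2))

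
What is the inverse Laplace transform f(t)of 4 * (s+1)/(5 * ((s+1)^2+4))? 4 * exp(-t) * cos(2 * t)/5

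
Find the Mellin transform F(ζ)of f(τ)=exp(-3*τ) gamma(ζ)/3^ζ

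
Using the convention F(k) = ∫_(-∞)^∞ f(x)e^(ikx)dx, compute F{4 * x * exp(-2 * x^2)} sqrt(2) * I * sqrt(pi) * k * exp(-k^2/8)/2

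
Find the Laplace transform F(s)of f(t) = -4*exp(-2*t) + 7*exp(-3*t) 7/(s + 3) - 4/(s + 2)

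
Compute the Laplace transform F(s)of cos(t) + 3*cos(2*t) s/(s^2 + 1) + 3*s/(s^2 + 4)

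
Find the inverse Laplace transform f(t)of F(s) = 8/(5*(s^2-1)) 8*sinh(t)/5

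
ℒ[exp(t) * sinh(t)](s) 1/(s * (s - 2))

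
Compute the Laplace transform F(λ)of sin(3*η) 3/(λ^2 + 9)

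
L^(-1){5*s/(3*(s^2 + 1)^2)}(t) 5*t*sin(t)/6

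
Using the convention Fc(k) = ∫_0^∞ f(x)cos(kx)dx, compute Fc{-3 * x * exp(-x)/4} 3 * (k^2 - 1)/(4 * (k^2 + 1)^2)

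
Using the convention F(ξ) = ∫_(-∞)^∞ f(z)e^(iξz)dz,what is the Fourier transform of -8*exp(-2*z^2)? -4*sqrt(2)*sqrt(pi)*exp(-ξ^2/8)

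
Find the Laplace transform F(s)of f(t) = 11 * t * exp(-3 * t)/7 11/(7 * (s + 3)^2)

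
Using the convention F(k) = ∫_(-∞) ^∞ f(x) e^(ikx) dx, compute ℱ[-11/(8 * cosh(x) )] -11 * pi/(8 * cosh(pi * k/2) ) 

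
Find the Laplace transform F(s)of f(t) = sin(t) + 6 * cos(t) 6 * s/(s^2 + 1) + 1/(s^2 + 1)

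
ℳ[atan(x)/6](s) -pi*sec(pi*s/2)/(12*s)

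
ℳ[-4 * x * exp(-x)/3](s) -4 * gamma(s + 1)/3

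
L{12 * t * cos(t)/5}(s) 12 * (s^2 - 1)/(5 * (s^2 + 1)^2)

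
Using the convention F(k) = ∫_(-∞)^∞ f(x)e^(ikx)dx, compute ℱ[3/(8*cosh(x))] 3*pi/(8*cosh(pi*k/2))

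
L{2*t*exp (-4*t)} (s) 2/ (s + 4)^2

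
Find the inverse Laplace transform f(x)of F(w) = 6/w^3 3*x^2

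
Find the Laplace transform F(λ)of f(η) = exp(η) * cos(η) (λ - 1)/((λ - 1)^2 + 1)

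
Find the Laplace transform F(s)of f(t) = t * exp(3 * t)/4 1/(4 * (s - 3)^2)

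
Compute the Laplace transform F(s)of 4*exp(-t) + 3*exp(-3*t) 3/(s + 3) + 4/(s + 1)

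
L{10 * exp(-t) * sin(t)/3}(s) 10/(3 * ((s + 1)^2 + 1))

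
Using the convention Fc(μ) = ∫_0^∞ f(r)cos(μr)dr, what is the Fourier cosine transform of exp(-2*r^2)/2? sqrt(2)*sqrt(pi)*exp(-μ^2/8)/8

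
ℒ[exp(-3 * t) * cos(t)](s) (s + 3)/((s + 3)^2 + 1)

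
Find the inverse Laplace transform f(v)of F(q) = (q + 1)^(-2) v*exp(-v)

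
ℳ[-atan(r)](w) pi * sec(pi * w/2) /(2 * w) 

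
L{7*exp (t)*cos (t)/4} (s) 7*(s - 1)/ (4*( (s - 1)^2 + 1))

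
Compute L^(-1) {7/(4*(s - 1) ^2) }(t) 7*t*exp(t) /4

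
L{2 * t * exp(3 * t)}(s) 2/(s - 3)^2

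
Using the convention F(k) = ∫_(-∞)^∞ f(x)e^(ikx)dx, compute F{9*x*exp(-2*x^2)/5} 9*sqrt(2)*I*sqrt(pi)*k*exp(-k^2/8)/40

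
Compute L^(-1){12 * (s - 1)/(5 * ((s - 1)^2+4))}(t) 12 * exp(t) * cos(2 * t)/5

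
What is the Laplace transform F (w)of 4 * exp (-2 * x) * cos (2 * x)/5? 4 * (w + 2)/ (5 * ( (w + 2)^2 + 4))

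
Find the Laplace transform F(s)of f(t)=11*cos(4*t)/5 11*s/(5*(s^2 + 16))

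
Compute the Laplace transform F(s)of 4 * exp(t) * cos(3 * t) 4 * (s - 1)/((s - 1)^2 + 9)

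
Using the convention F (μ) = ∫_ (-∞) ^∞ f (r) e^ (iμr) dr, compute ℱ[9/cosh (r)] 9 * pi/cosh (pi * μ/2) 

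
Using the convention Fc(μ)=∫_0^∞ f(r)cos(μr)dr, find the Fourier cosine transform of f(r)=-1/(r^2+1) -pi * exp(-μ)/2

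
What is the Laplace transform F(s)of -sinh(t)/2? -1/(2*s^2-2)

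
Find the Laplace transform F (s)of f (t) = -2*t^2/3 -4/ (3*s^3)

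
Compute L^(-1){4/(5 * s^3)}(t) 2 * t^2/5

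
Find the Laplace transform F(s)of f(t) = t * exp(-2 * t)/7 1/(7 * (s + 2)^2)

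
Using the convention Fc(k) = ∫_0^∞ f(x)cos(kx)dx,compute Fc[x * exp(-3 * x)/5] (9 - k^2)/(5 * (k^2 + 9)^2)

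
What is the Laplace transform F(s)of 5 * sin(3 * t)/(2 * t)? 5 * atan(3/s)/2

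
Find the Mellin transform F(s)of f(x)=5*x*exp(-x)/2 5*gamma(s + 1)/2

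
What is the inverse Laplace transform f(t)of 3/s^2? 3 * t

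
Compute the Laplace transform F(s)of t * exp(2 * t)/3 1/(3 * (s - 2)^2)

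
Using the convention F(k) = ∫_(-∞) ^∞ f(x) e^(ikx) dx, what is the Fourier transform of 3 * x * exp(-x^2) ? 3 * I * sqrt(pi) * k * exp(-k^2/4) /2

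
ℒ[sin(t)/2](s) 1/(2 * (s^2+1))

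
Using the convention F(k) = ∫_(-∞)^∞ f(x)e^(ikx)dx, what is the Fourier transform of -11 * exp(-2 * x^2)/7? -11 * sqrt(2) * sqrt(pi) * exp(-k^2/8)/14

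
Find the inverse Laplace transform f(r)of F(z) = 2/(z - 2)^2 2 * r * exp(2 * r)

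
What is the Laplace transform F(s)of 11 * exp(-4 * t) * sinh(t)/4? 11/(4 * ((s + 4)^2 - 1))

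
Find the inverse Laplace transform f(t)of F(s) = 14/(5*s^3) 7*t^2/5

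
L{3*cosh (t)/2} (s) 3*s/ (2*(s^2 - 1))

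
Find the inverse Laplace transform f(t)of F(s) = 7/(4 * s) 7/4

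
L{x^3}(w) 6/w^4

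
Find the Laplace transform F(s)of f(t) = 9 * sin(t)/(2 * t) 9 * atan(1/s)/2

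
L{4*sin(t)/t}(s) 4*atan(1/s)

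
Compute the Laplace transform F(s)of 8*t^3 48/s^4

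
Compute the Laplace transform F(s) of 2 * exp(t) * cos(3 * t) 2 * (s - 1) /((s - 1) ^2 + 9) 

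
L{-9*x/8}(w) -9/(8*w^2)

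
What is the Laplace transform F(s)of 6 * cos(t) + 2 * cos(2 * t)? 6 * s/(s^2 + 1) + 2 * s/(s^2 + 4)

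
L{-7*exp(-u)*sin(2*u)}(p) -14/((p + 1)^2 + 4)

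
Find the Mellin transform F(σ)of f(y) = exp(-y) gamma(σ)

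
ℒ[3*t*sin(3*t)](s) 18*s/(s^2 + 9)^2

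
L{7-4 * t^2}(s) 7/s - 8/s^3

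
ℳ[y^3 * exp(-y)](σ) gamma(σ + 3) 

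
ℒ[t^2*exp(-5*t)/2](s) (s + 5)^(-3)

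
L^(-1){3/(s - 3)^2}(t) 3 * t * exp(3 * t)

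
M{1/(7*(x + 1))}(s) pi*csc(pi*s)/7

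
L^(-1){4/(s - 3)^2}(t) 4*t*exp(3*t)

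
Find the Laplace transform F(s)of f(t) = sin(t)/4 1/(4 * (s^2 + 1))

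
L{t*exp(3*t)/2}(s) 1/(2*(s - 3)^2)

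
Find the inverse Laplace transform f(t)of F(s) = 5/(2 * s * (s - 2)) 5 * exp(t) * sinh(t)/2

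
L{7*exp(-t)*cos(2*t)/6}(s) 7*(s + 1)/(6*((s + 1)^2 + 4))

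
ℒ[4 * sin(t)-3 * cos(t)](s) 4/(s^2 + 1)-3 * s/(s^2 + 1)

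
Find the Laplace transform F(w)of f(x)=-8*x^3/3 -16/w^4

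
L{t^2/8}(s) 1/(4*s^3)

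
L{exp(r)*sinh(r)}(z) 1/(z*(z - 2))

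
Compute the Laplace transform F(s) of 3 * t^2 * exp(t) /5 6/(5 * (s - 1) ^3) 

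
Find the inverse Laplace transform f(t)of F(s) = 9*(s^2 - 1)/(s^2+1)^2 9*t*cos(t)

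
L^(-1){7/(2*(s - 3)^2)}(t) 7*t*exp(3*t)/2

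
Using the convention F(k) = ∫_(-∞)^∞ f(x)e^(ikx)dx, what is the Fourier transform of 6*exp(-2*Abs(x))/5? 24/(5*(k^2 + 4))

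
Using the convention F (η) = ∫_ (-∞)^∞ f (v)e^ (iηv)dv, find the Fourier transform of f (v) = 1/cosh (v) pi/cosh (pi*η/2)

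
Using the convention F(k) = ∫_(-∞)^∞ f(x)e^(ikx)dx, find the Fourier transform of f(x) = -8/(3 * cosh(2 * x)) -4 * pi/(3 * cosh(pi * k/4))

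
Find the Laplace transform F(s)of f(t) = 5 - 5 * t 5/s - 5/s^2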